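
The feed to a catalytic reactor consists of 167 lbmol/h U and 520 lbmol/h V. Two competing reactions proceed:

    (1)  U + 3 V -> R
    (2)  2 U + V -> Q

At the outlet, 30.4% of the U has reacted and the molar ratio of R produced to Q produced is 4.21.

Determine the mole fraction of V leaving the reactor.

0.72

Conversion of U: U consumed = 0.304 × 167 = 50.77 lbmol/h = 1ξ₁ + 2ξ₂.
Selectivity: 1ξ₁ / (1ξ₂) = 4.21 → ξ₁ = 4.21 ξ₂.
Substitute: (1·4.21 + 2) ξ₂ = 50.77 → ξ₂ = 8.175 lbmol/h, ξ₁ = 34.42 lbmol/h.
Outlet amounts (n = n₀ + Σ ν·ξ):
  U: 167 − 1(34.42) − 2(8.175) = 116.2
  V: 520 − 3(34.42) − 1(8.175) = 408.6
  R: 0 + 1(34.42) = 34.42
  Q: 0 + 1(8.175) = 8.175
Total out = 567.4 lbmol/h; y_V = 408.6 / 567.4 = 0.7201.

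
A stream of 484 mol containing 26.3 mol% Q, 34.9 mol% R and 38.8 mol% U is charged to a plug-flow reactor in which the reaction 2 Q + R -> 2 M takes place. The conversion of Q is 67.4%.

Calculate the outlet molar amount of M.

85.8 mol

Q reacted = 0.674 × 127.3 = 85.79 mol; ν_Q = −2, so ξ = 85.79/2 = 42.9 mol.
Outlet amounts (n = n₀ + ν ξ):
  Q: 127.3 − 2(42.9) = 41.5
  R: 168.9 − 1(42.9) = 126
  M: 0 + 2(42.9) = 85.79
  U: 187.8 (inert)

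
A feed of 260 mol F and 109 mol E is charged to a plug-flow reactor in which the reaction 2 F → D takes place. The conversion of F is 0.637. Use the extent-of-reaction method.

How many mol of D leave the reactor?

82.8 mol

F reacted = 0.637 × 260 = 165.6 mol; ν_F = −2, so ξ = 165.6/2 = 82.81 mol.
Outlet amounts (n = n₀ + ν ξ):
  F: 260 − 2(82.81) = 94.38
  D: 0 + 1(82.81) = 82.81
  E: 109 (inert)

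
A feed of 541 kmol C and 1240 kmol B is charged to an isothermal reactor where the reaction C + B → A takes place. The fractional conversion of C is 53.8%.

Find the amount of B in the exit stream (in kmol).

949 kmol

C reacted = 0.538 × 541 = 291.1 kmol; ν_C = −1, so ξ = 291.1/1 = 291.1 kmol.
Outlet amounts (n = n₀ + ν ξ):
  C: 541 − 1(291.1) = 249.9
  B: 1240 − 1(291.1) = 948.9
  A: 0 + 1(291.1) = 291.1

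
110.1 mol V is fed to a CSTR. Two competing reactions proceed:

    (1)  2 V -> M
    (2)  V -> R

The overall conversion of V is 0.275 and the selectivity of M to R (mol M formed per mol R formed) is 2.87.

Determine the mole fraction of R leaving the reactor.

0.0462

Conversion of V: V consumed = 0.275 × 110.1 = 30.28 mol = 2ξ₁ + 1ξ₂.
Selectivity: 1ξ₁ / (1ξ₂) = 2.87 → ξ₁ = 2.87 ξ₂.
Substitute: (2·2.87 + 1) ξ₂ = 30.28 → ξ₂ = 4.492 mol, ξ₁ = 12.89 mol.
Outlet amounts (n = n₀ + Σ ν·ξ):
  V: 110.1 − 2(12.89) − 1(4.492) = 79.82
  M: 0 + 1(12.89) = 12.89
  R: 0 + 1(4.492) = 4.492
Total out = 97.21 mol; y_R = 4.492 / 97.21 = 0.04621.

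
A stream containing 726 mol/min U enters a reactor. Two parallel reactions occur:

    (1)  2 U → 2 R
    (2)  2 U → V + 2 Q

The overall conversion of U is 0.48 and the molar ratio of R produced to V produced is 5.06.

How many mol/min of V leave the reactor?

49.4 mol/min

Conversion of U: U consumed = 0.48 × 726 = 348.5 mol/min = 2ξ₁ + 2ξ₂.
Selectivity: 2ξ₁ / (1ξ₂) = 5.06 → ξ₁ = 2.53 ξ₂.
Substitute: (2·2.53 + 2) ξ₂ = 348.5 → ξ₂ = 49.36 mol/min, ξ₁ = 124.9 mol/min.
Outlet amounts (n = n₀ + Σ ν·ξ):
  U: 726 − 2(124.9) − 2(49.36) = 377.5
  R: 0 + 2(124.9) = 249.8
  V: 0 + 1(49.36) = 49.36
  Q: 0 + 2(49.36) = 98.72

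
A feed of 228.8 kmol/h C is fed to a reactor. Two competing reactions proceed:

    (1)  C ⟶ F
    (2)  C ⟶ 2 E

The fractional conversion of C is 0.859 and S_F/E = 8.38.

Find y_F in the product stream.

Conversion of C: C consumed = 0.859 × 228.8 = 196.5 kmol/h = 1ξ₁ + 1ξ₂.
Selectivity: 1ξ₁ / (2ξ₂) = 8.38 → ξ₁ = 16.76 ξ₂.
Substitute: (1·16.76 + 1) ξ₂ = 196.5 → ξ₂ = 11.07 kmol/h, ξ₁ = 185.5 kmol/h.
Outlet amounts (n = n₀ + Σ ν·ξ):
  C: 228.8 − 1(185.5) − 1(11.07) = 32.26
  F: 0 + 1(185.5) = 185.5
  E: 0 + 2(11.07) = 22.13
Total out = 239.9 kmol/h; y_F = 185.5 / 239.9 = 0.7732.

0.773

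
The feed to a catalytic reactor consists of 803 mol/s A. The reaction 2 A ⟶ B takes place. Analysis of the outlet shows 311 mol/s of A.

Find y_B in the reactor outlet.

For A: n = n₀ − 2ξ → 311 = 803 − 2ξ, giving ξ = 246 mol/s.
Outlet amounts (n = n₀ + ν ξ):
  A: 803 − 2(246) = 311
  B: 0 + 1(246) = 246
Total out = 557 mol/s; y_B = 246 / 557 = 0.4417.

0.442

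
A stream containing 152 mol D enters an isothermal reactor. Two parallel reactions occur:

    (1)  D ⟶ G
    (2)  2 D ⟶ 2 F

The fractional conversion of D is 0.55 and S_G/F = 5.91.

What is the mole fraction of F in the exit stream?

0.0796

Conversion of D: D consumed = 0.55 × 152 = 83.6 mol = 1ξ₁ + 2ξ₂.
Selectivity: 1ξ₁ / (2ξ₂) = 5.91 → ξ₁ = 11.82 ξ₂.
Substitute: (1·11.82 + 2) ξ₂ = 83.6 → ξ₂ = 6.049 mol, ξ₁ = 71.5 mol.
Outlet amounts (n = n₀ + Σ ν·ξ):
  D: 152 − 1(71.5) − 2(6.049) = 68.4
  G: 0 + 1(71.5) = 71.5
  F: 0 + 2(6.049) = 12.1
Total out = 152 mol; y_F = 12.1 / 152 = 0.07959.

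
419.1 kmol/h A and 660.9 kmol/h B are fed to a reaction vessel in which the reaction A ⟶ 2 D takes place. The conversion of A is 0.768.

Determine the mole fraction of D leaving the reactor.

0.459

A reacted = 0.768 × 419.1 = 321.9 kmol/h; ν_A = −1, so ξ = 321.9/1 = 321.9 kmol/h.
Outlet amounts (n = n₀ + ν ξ):
  A: 419.1 − 1(321.9) = 97.23
  D: 0 + 2(321.9) = 643.7
  B: 660.9 (inert)
Total out = 1402 kmol/h; y_D = 643.7 / 1402 = 0.4592.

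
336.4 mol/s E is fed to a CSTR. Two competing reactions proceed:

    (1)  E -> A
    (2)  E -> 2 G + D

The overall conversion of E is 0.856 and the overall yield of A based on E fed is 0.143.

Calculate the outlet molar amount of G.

Yield of A: 1ξ₁ / 336.4 = 0.143 → ξ₁ = 48.11 mol/s.
Conversion of E: 1ξ₁ + 1ξ₂ = 0.856 × 336.4 = 288 → ξ₂ = 239.9 mol/s.
Outlet amounts (n = n₀ + Σ ν·ξ):
  E: 336.4 − 1(48.11) − 1(239.9) = 48.44
  A: 0 + 1(48.11) = 48.11
  G: 0 + 2(239.9) = 479.7
  D: 0 + 1(239.9) = 239.9

480 mol/s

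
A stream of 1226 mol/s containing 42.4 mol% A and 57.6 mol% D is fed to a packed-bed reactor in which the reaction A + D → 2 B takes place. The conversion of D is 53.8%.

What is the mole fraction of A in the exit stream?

D reacted = 0.538 × 706.2 = 379.9 mol/s; ν_D = −1, so ξ = 379.9/1 = 379.9 mol/s.
Outlet amounts (n = n₀ + ν ξ):
  A: 519.8 − 1(379.9) = 139.9
  D: 706.2 − 1(379.9) = 326.3
  B: 0 + 2(379.9) = 759.8
Total out = 1226 mol/s; y_A = 139.9 / 1226 = 0.1141.

0.114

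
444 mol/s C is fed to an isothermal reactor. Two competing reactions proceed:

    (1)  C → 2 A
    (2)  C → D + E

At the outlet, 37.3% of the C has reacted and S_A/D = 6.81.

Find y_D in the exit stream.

Conversion of C: C consumed = 0.373 × 444 = 165.6 mol/s = 1ξ₁ + 1ξ₂.
Selectivity: 2ξ₁ / (1ξ₂) = 6.81 → ξ₁ = 3.405 ξ₂.
Substitute: (1·3.405 + 1) ξ₂ = 165.6 → ξ₂ = 37.6 mol/s, ξ₁ = 128 mol/s.
Outlet amounts (n = n₀ + Σ ν·ξ):
  C: 444 − 1(128) − 1(37.6) = 278.4
  A: 0 + 2(128) = 256
  D: 0 + 1(37.6) = 37.6
  E: 0 + 1(37.6) = 37.6
Total out = 609.6 mol/s; y_D = 37.6 / 609.6 = 0.06167.

0.0617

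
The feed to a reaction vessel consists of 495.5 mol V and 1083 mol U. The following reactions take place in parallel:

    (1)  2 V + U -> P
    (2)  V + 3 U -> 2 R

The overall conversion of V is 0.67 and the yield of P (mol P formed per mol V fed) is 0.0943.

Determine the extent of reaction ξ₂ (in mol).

ξ₂ = 239 mol

Yield of P: 1ξ₁ / 495.5 = 0.0943 → ξ₁ = 46.73 mol.
Conversion of V: 2ξ₁ + 1ξ₂ = 0.67 × 495.5 = 332 → ξ₂ = 238.5 mol.
Outlet amounts (n = n₀ + Σ ν·ξ):
  V: 495.5 − 2(46.73) − 1(238.5) = 163.5
  U: 1083 − 1(46.73) − 3(238.5) = 320.7
  P: 0 + 1(46.73) = 46.73
  R: 0 + 2(238.5) = 477.1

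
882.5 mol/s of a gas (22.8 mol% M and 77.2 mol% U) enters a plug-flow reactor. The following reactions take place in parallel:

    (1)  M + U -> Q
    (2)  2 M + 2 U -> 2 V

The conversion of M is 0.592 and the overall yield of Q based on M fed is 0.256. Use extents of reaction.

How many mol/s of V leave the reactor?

Yield of Q: 1ξ₁ / 201.2 = 0.256 → ξ₁ = 51.51 mol/s.
Conversion of M: 1ξ₁ + 2ξ₂ = 0.592 × 201.2 = 119.1 → ξ₂ = 33.8 mol/s.
Outlet amounts (n = n₀ + Σ ν·ξ):
  M: 201.2 − 1(51.51) − 2(33.8) = 82.09
  U: 681.3 − 1(51.51) − 2(33.8) = 562.2
  Q: 0 + 1(51.51) = 51.51
  V: 0 + 2(33.8) = 67.61

67.6 mol/s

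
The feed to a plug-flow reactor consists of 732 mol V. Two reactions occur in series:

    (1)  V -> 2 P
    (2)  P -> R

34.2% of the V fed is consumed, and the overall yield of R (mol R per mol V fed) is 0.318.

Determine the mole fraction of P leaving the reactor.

0.273

Conversion of V: V consumed = 1ξ₁ = 0.342 × 732 → ξ₁ = 250.3 mol.
Yield of R: 1ξ₂ / 732 = 0.318 → ξ₂ = 232.8 mol.
Outlet amounts (n = n₀ + Σ ν·ξ):
  V: 732 − 1(250.3) = 481.7
  P: 0 + 2(250.3) − 1(232.8) = 267.9
  R: 0 + 1(232.8) = 232.8
Total out = 982.3 mol; y_P = 267.9 / 982.3 = 0.2727.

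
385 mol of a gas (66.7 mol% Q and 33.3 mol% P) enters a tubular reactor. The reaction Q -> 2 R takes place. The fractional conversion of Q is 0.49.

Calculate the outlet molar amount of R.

252 mol

Q reacted = 0.49 × 256.8 = 125.8 mol; ν_Q = −1, so ξ = 125.8/1 = 125.8 mol.
Outlet amounts (n = n₀ + ν ξ):
  Q: 256.8 − 1(125.8) = 131
  R: 0 + 2(125.8) = 251.7
  P: 128.2 (inert)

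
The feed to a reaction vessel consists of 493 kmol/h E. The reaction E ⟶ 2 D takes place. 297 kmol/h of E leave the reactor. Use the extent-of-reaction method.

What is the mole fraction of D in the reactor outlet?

For E: n = n₀ − 1ξ → 297 = 493 − 1ξ, giving ξ = 196 kmol/h.
Outlet amounts (n = n₀ + ν ξ):
  E: 493 − 1(196) = 297
  D: 0 + 2(196) = 392
Total out = 689 kmol/h; y_D = 392 / 689 = 0.5689.

0.569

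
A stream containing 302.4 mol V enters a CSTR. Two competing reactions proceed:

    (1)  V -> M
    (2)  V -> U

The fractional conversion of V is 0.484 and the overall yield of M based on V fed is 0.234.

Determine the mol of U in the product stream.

Yield of M: 1ξ₁ / 302.4 = 0.234 → ξ₁ = 70.76 mol.
Conversion of V: 1ξ₁ + 1ξ₂ = 0.484 × 302.4 = 146.4 → ξ₂ = 75.6 mol.
Outlet amounts (n = n₀ + Σ ν·ξ):
  V: 302.4 − 1(70.76) − 1(75.6) = 156
  M: 0 + 1(70.76) = 70.76
  U: 0 + 1(75.6) = 75.6

75.6 mol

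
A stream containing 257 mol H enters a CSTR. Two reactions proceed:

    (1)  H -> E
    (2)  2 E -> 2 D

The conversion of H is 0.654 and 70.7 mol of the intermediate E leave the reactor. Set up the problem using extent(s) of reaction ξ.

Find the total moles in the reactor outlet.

Conversion of H: H consumed = 1ξ₁ = 0.654 × 257 → ξ₁ = 168.1 mol.
E balance: n_E = 0 + 1ξ₁ − 2ξ₂ = 70.7 → ξ₂ = (1·168.1 − 70.7)/2 = 48.69 mol.
Outlet amounts (n = n₀ + Σ ν·ξ):
  H: 257 − 1(168.1) = 88.92
  E: 0 + 1(168.1) − 2(48.69) = 70.7
  D: 0 + 2(48.69) = 97.38
Total out = 88.92 + 70.7 + 97.38 = 257 mol.

257 mol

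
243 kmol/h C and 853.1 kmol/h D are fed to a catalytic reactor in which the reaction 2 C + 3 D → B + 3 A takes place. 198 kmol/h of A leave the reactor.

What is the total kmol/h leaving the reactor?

For A: n = n₀ + 3ξ → 198 = 0 + 3ξ, giving ξ = 66 kmol/h.
Outlet amounts (n = n₀ + ν ξ):
  C: 243 − 2(66) = 111
  D: 853.1 − 3(66) = 655.1
  B: 0 + 1(66) = 66
  A: 0 + 3(66) = 198
Total out = 111 + 655.1 + 66 + 198 = 1030 kmol/h.

1030 kmol/h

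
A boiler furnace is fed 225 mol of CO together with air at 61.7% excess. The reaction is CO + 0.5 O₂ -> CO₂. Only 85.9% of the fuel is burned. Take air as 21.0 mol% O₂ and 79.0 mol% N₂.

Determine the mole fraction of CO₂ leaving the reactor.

0.194

Stoichiometric O₂ = 0.5 × 225 = 112.5 mol; O₂ fed = 112.5 × 1.617 = 181.9 mol.
N₂ fed = 181.9 × 79/21 = 684.3 mol.
Fuel reacted = 0.859 × 225 → ξ = 193.3 mol.
Outlet (n = n₀ + ν ξ):
  CO: 225 − 1(193.3) = 31.72
  O₂: 181.9 − 0.5(193.3) = 85.27
  N₂: 684.3 (inert)
  CO₂: 0 + 1(193.3) = 193.3
Total out = 994.6 mol; y_CO₂ = 193.3 / 994.6 = 0.1943.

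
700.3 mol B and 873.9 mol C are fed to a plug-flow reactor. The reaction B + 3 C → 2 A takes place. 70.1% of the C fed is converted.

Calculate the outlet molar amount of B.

496 mol

C reacted = 0.701 × 873.9 = 612.6 mol; ν_C = −3, so ξ = 612.6/3 = 204.2 mol.
Outlet amounts (n = n₀ + ν ξ):
  B: 700.3 − 1(204.2) = 496.1
  C: 873.9 − 3(204.2) = 261.3
  A: 0 + 2(204.2) = 408.4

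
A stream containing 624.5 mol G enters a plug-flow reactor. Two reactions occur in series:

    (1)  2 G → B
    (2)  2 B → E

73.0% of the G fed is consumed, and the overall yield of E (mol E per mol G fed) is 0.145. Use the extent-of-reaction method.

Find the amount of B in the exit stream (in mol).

46.8 mol

Conversion of G: G consumed = 2ξ₁ = 0.73 × 624.5 → ξ₁ = 227.9 mol.
Yield of E: 1ξ₂ / 624.5 = 0.145 → ξ₂ = 90.55 mol.
Outlet amounts (n = n₀ + Σ ν·ξ):
  G: 624.5 − 2(227.9) = 168.6
  B: 0 + 1(227.9) − 2(90.55) = 46.84
  E: 0 + 1(90.55) = 90.55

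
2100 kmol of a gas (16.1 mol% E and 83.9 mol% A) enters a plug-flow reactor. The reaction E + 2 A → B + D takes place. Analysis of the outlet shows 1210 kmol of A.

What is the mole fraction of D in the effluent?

0.151

For A: n = n₀ − 2ξ → 1210 = 1762 − 2ξ, giving ξ = 276 kmol.
Outlet amounts (n = n₀ + ν ξ):
  E: 338.1 − 1(276) = 62.15
  A: 1762 − 2(276) = 1210
  B: 0 + 1(276) = 276
  D: 0 + 1(276) = 276
Total out = 1824 kmol; y_D = 276 / 1824 = 0.1513.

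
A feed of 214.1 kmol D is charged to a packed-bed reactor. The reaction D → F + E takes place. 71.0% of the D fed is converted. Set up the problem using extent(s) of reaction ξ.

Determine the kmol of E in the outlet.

152 kmol

D reacted = 0.71 × 214.1 = 152 kmol; ν_D = −1, so ξ = 152/1 = 152 kmol.
Outlet amounts (n = n₀ + ν ξ):
  D: 214.1 − 1(152) = 62.09
  F: 0 + 1(152) = 152
  E: 0 + 1(152) = 152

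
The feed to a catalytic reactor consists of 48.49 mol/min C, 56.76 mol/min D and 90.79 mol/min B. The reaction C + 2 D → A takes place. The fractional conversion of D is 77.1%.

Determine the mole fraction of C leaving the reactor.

D reacted = 0.771 × 56.76 = 43.76 mol/min; ν_D = −2, so ξ = 43.76/2 = 21.88 mol/min.
Outlet amounts (n = n₀ + ν ξ):
  C: 48.49 − 1(21.88) = 26.61
  D: 56.76 − 2(21.88) = 13
  A: 0 + 1(21.88) = 21.88
  B: 90.79 (inert)
Total out = 152.3 mol/min; y_C = 26.61 / 152.3 = 0.1747.

0.175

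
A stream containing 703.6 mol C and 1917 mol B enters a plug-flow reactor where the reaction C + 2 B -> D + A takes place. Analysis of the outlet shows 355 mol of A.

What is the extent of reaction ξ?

ξ = 355 mol

For A: n = n₀ + 1ξ → 355 = 0 + 1ξ, giving ξ = 355 mol.
Outlet amounts (n = n₀ + ν ξ):
  C: 703.6 − 1(355) = 348.6
  B: 1917 − 2(355) = 1207
  D: 0 + 1(355) = 355
  A: 0 + 1(355) = 355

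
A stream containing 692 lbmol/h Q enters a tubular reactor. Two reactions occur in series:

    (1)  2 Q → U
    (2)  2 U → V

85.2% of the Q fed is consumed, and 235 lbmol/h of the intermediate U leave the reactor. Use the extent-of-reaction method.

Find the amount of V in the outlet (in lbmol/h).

Conversion of Q: Q consumed = 2ξ₁ = 0.852 × 692 → ξ₁ = 294.8 lbmol/h.
U balance: n_U = 0 + 1ξ₁ − 2ξ₂ = 235 → ξ₂ = (1·294.8 − 235)/2 = 29.9 lbmol/h.
Outlet amounts (n = n₀ + Σ ν·ξ):
  Q: 692 − 2(294.8) = 102.4
  U: 0 + 1(294.8) − 2(29.9) = 235
  V: 0 + 1(29.9) = 29.9

29.9 lbmol/h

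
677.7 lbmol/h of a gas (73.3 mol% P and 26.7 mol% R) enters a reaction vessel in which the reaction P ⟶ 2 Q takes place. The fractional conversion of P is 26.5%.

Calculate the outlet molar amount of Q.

263 lbmol/h

P reacted = 0.265 × 496.8 = 131.6 lbmol/h; ν_P = −1, so ξ = 131.6/1 = 131.6 lbmol/h.
Outlet amounts (n = n₀ + ν ξ):
  P: 496.8 − 1(131.6) = 365.1
  Q: 0 + 2(131.6) = 263.3
  R: 180.9 (inert)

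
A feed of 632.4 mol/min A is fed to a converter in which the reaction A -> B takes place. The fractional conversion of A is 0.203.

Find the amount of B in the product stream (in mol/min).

A reacted = 0.203 × 632.4 = 128.4 mol/min; ν_A = −1, so ξ = 128.4/1 = 128.4 mol/min.
Outlet amounts (n = n₀ + ν ξ):
  A: 632.4 − 1(128.4) = 504
  B: 0 + 1(128.4) = 128.4

128 mol/min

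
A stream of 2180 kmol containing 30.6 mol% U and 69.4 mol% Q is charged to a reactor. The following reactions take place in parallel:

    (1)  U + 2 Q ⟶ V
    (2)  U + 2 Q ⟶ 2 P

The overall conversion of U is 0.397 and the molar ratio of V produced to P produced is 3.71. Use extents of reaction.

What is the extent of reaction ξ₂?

Conversion of U: U consumed = 0.397 × 667.1 = 264.8 kmol = 1ξ₁ + 1ξ₂.
Selectivity: 1ξ₁ / (2ξ₂) = 3.71 → ξ₁ = 7.42 ξ₂.
Substitute: (1·7.42 + 1) ξ₂ = 264.8 → ξ₂ = 31.45 kmol, ξ₁ = 233.4 kmol.
Outlet amounts (n = n₀ + Σ ν·ξ):
  U: 667.1 − 1(233.4) − 1(31.45) = 402.2
  Q: 1513 − 2(233.4) − 2(31.45) = 983.3
  V: 0 + 1(233.4) = 233.4
  P: 0 + 2(31.45) = 62.91

ξ₂ = 31.5 kmol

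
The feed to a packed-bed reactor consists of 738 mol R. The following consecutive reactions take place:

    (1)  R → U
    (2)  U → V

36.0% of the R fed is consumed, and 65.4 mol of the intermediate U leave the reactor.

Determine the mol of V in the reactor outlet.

Conversion of R: R consumed = 1ξ₁ = 0.36 × 738 → ξ₁ = 265.7 mol.
U balance: n_U = 0 + 1ξ₁ − 1ξ₂ = 65.4 → ξ₂ = (1·265.7 − 65.4)/1 = 200.3 mol.
Outlet amounts (n = n₀ + Σ ν·ξ):
  R: 738 − 1(265.7) = 472.3
  U: 0 + 1(265.7) − 1(200.3) = 65.4
  V: 0 + 1(200.3) = 200.3

200 mol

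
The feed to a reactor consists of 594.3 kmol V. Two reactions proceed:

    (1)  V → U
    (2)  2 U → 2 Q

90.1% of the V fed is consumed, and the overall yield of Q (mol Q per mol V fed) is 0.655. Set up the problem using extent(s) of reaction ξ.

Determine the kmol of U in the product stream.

Conversion of V: V consumed = 1ξ₁ = 0.901 × 594.3 → ξ₁ = 535.5 kmol.
Yield of Q: 2ξ₂ / 594.3 = 0.655 → ξ₂ = 194.6 kmol.
Outlet amounts (n = n₀ + Σ ν·ξ):
  V: 594.3 − 1(535.5) = 58.84
  U: 0 + 1(535.5) − 2(194.6) = 146.2
  Q: 0 + 2(194.6) = 389.3

146 kmol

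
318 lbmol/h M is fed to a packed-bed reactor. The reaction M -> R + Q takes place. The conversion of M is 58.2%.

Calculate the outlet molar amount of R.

M reacted = 0.582 × 318 = 185.1 lbmol/h; ν_M = −1, so ξ = 185.1/1 = 185.1 lbmol/h.
Outlet amounts (n = n₀ + ν ξ):
  M: 318 − 1(185.1) = 132.9
  R: 0 + 1(185.1) = 185.1
  Q: 0 + 1(185.1) = 185.1

185 lbmol/h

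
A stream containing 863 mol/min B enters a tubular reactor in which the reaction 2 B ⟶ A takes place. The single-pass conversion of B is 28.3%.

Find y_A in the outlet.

B reacted = 0.283 × 863 = 244.2 mol/min; ν_B = −2, so ξ = 244.2/2 = 122.1 mol/min.
Outlet amounts (n = n₀ + ν ξ):
  B: 863 − 2(122.1) = 618.8
  A: 0 + 1(122.1) = 122.1
Total out = 740.9 mol/min; y_A = 122.1 / 740.9 = 0.1648.

0.165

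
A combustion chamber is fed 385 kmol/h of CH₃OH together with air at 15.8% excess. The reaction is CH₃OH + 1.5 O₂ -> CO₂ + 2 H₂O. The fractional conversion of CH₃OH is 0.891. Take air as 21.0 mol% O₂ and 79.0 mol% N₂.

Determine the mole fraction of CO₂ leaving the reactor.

0.0917

Stoichiometric O₂ = 1.5 × 385 = 577.5 kmol/h; O₂ fed = 577.5 × 1.158 = 668.7 kmol/h.
N₂ fed = 668.7 × 79/21 = 2516 kmol/h.
Fuel reacted = 0.891 × 385 → ξ = 343 kmol/h.
Outlet (n = n₀ + ν ξ):
  CH₃OH: 385 − 1(343) = 41.96
  O₂: 668.7 − 1.5(343) = 154.2
  N₂: 2516 (inert)
  CO₂: 0 + 1(343) = 343
  H₂O: 0 + 2(343) = 686.1
Total out = 3741 kmol/h; y_CO₂ = 343 / 3741 = 0.0917.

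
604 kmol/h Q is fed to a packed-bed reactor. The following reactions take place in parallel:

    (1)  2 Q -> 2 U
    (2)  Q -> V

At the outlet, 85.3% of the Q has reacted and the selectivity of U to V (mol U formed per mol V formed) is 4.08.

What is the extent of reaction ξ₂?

ξ₂ = 101 kmol/h

Conversion of Q: Q consumed = 0.853 × 604 = 515.2 kmol/h = 2ξ₁ + 1ξ₂.
Selectivity: 2ξ₁ / (1ξ₂) = 4.08 → ξ₁ = 2.04 ξ₂.
Substitute: (2·2.04 + 1) ξ₂ = 515.2 → ξ₂ = 101.4 kmol/h, ξ₁ = 206.9 kmol/h.
Outlet amounts (n = n₀ + Σ ν·ξ):
  Q: 604 − 2(206.9) − 1(101.4) = 88.79
  U: 0 + 2(206.9) = 413.8
  V: 0 + 1(101.4) = 101.4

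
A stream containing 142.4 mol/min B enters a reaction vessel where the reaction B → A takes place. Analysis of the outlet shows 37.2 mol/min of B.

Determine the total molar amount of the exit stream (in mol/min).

142 mol/min

For B: n = n₀ − 1ξ → 37.2 = 142.4 − 1ξ, giving ξ = 105.2 mol/min.
Outlet amounts (n = n₀ + ν ξ):
  B: 142.4 − 1(105.2) = 37.2
  A: 0 + 1(105.2) = 105.2
Total out = 37.2 + 105.2 = 142.4 mol/min.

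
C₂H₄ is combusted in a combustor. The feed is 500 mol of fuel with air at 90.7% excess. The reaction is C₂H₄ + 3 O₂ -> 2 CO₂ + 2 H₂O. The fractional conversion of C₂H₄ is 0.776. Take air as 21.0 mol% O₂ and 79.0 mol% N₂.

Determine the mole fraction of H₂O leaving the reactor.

0.055

Stoichiometric O₂ = 3 × 500 = 1500 mol; O₂ fed = 1500 × 1.907 = 2860 mol.
N₂ fed = 2860 × 79/21 = 10760 mol.
Fuel reacted = 0.776 × 500 → ξ = 388 mol.
Outlet (n = n₀ + ν ξ):
  C₂H₄: 500 − 1(388) = 112
  O₂: 2860 − 3(388) = 1696
  N₂: 10760 (inert)
  CO₂: 0 + 2(388) = 776
  H₂O: 0 + 2(388) = 776
Total out = 14120 mol; y_H₂O = 776 / 14120 = 0.05495.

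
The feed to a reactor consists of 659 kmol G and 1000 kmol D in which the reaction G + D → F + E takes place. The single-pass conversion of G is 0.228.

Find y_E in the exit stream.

0.0906

G reacted = 0.228 × 659 = 150.3 kmol; ν_G = −1, so ξ = 150.3/1 = 150.3 kmol.
Outlet amounts (n = n₀ + ν ξ):
  G: 659 − 1(150.3) = 508.7
  D: 1000 − 1(150.3) = 849.7
  F: 0 + 1(150.3) = 150.3
  E: 0 + 1(150.3) = 150.3
Total out = 1659 kmol; y_E = 150.3 / 1659 = 0.09057.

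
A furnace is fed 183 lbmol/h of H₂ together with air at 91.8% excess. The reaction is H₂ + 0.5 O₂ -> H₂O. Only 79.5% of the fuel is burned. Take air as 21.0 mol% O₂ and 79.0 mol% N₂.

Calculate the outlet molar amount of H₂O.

Stoichiometric O₂ = 0.5 × 183 = 91.5 lbmol/h; O₂ fed = 91.5 × 1.918 = 175.5 lbmol/h.
N₂ fed = 175.5 × 79/21 = 660.2 lbmol/h.
Fuel reacted = 0.795 × 183 → ξ = 145.5 lbmol/h.
Outlet (n = n₀ + ν ξ):
  H₂: 183 − 1(145.5) = 37.51
  O₂: 175.5 − 0.5(145.5) = 102.8
  N₂: 660.2 (inert)
  H₂O: 0 + 1(145.5) = 145.5

145 lbmol/h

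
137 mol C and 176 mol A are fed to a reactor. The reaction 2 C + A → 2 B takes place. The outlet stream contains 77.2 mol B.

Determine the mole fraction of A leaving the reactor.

0.501

For B: n = n₀ + 2ξ → 77.2 = 0 + 2ξ, giving ξ = 38.6 mol.
Outlet amounts (n = n₀ + ν ξ):
  C: 137 − 2(38.6) = 59.8
  A: 176 − 1(38.6) = 137.4
  B: 0 + 2(38.6) = 77.2
Total out = 274.4 mol; y_A = 137.4 / 274.4 = 0.5007.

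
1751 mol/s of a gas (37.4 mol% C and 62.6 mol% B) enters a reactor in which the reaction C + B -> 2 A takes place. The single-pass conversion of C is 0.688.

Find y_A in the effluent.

0.515

C reacted = 0.688 × 654.9 = 450.6 mol/s; ν_C = −1, so ξ = 450.6/1 = 450.6 mol/s.
Outlet amounts (n = n₀ + ν ξ):
  C: 654.9 − 1(450.6) = 204.3
  B: 1096 − 1(450.6) = 645.6
  A: 0 + 2(450.6) = 901.1
Total out = 1751 mol/s; y_A = 901.1 / 1751 = 0.5146.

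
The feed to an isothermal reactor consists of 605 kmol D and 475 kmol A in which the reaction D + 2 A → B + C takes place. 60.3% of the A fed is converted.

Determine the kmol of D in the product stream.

A reacted = 0.603 × 475 = 286.4 kmol; ν_A = −2, so ξ = 286.4/2 = 143.2 kmol.
Outlet amounts (n = n₀ + ν ξ):
  D: 605 − 1(143.2) = 461.8
  A: 475 − 2(143.2) = 188.6
  B: 0 + 1(143.2) = 143.2
  C: 0 + 1(143.2) = 143.2

462 kmol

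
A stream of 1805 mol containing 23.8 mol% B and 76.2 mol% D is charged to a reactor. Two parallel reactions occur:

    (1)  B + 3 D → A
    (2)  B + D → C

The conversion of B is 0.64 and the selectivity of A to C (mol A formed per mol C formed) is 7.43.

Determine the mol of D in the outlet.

Conversion of B: B consumed = 0.64 × 429.6 = 274.9 mol = 1ξ₁ + 1ξ₂.
Selectivity: 1ξ₁ / (1ξ₂) = 7.43 → ξ₁ = 7.43 ξ₂.
Substitute: (1·7.43 + 1) ξ₂ = 274.9 → ξ₂ = 32.61 mol, ξ₁ = 242.3 mol.
Outlet amounts (n = n₀ + Σ ν·ξ):
  B: 429.6 − 1(242.3) − 1(32.61) = 154.7
  D: 1375 − 3(242.3) − 1(32.61) = 615.8
  A: 0 + 1(242.3) = 242.3
  C: 0 + 1(32.61) = 32.61

616 mol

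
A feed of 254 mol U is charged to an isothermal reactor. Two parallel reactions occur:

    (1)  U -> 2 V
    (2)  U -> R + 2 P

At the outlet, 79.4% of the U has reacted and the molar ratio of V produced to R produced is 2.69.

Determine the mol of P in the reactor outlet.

Conversion of U: U consumed = 0.794 × 254 = 201.7 mol = 1ξ₁ + 1ξ₂.
Selectivity: 2ξ₁ / (1ξ₂) = 2.69 → ξ₁ = 1.345 ξ₂.
Substitute: (1·1.345 + 1) ξ₂ = 201.7 → ξ₂ = 86 mol, ξ₁ = 115.7 mol.
Outlet amounts (n = n₀ + Σ ν·ξ):
  U: 254 − 1(115.7) − 1(86) = 52.32
  V: 0 + 2(115.7) = 231.3
  R: 0 + 1(86) = 86
  P: 0 + 2(86) = 172

172 mol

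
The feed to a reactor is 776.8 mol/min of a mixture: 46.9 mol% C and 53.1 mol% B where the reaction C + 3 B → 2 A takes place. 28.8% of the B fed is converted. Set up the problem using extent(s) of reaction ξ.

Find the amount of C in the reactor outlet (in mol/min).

B reacted = 0.288 × 412.5 = 118.8 mol/min; ν_B = −3, so ξ = 118.8/3 = 39.6 mol/min.
Outlet amounts (n = n₀ + ν ξ):
  C: 364.3 − 1(39.6) = 324.7
  B: 412.5 − 3(39.6) = 293.7
  A: 0 + 2(39.6) = 79.2

325 mol/min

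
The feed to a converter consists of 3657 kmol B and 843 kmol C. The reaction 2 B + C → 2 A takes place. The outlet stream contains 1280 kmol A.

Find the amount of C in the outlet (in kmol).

For A: n = n₀ + 2ξ → 1280 = 0 + 2ξ, giving ξ = 640 kmol.
Outlet amounts (n = n₀ + ν ξ):
  B: 3657 − 2(640) = 2377
  C: 843 − 1(640) = 203
  A: 0 + 2(640) = 1280

203 kmol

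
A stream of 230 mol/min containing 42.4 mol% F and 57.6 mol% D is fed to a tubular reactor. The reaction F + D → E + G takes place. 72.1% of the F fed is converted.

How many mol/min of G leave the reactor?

70.3 mol/min

F reacted = 0.721 × 97.52 = 70.31 mol/min; ν_F = −1, so ξ = 70.31/1 = 70.31 mol/min.
Outlet amounts (n = n₀ + ν ξ):
  F: 97.52 − 1(70.31) = 27.21
  D: 132.5 − 1(70.31) = 62.17
  E: 0 + 1(70.31) = 70.31
  G: 0 + 1(70.31) = 70.31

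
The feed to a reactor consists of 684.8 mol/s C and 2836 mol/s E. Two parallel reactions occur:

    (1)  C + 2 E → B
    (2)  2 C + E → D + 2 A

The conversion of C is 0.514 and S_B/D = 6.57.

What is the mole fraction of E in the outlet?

Conversion of C: C consumed = 0.514 × 684.8 = 352 mol/s = 1ξ₁ + 2ξ₂.
Selectivity: 1ξ₁ / (1ξ₂) = 6.57 → ξ₁ = 6.57 ξ₂.
Substitute: (1·6.57 + 2) ξ₂ = 352 → ξ₂ = 41.07 mol/s, ξ₁ = 269.8 mol/s.
Outlet amounts (n = n₀ + Σ ν·ξ):
  C: 684.8 − 1(269.8) − 2(41.07) = 332.8
  E: 2836 − 2(269.8) − 1(41.07) = 2255
  B: 0 + 1(269.8) = 269.8
  D: 0 + 1(41.07) = 41.07
  A: 0 + 2(41.07) = 82.14
Total out = 2981 mol/s; y_E = 2255 / 2981 = 0.7565.

0.757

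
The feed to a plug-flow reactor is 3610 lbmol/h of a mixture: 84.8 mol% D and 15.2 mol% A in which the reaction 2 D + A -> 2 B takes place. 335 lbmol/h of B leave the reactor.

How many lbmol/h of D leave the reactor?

For B: n = n₀ + 2ξ → 335 = 0 + 2ξ, giving ξ = 167.5 lbmol/h.
Outlet amounts (n = n₀ + ν ξ):
  D: 3061 − 2(167.5) = 2726
  A: 548.7 − 1(167.5) = 381.2
  B: 0 + 2(167.5) = 335

2730 lbmol/h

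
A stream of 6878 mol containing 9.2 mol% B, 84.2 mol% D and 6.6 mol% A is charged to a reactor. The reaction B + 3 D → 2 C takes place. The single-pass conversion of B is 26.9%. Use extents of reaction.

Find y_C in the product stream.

B reacted = 0.269 × 632.8 = 170.2 mol; ν_B = −1, so ξ = 170.2/1 = 170.2 mol.
Outlet amounts (n = n₀ + ν ξ):
  B: 632.8 − 1(170.2) = 462.6
  D: 5791 − 3(170.2) = 5281
  C: 0 + 2(170.2) = 340.4
  A: 453.9 (inert)
Total out = 6538 mol; y_C = 340.4 / 6538 = 0.05207.

0.0521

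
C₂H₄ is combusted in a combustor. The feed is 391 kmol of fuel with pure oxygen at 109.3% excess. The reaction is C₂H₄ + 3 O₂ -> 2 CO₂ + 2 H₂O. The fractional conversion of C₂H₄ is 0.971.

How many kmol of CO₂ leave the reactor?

759 kmol

Stoichiometric O₂ = 3 × 391 = 1173 kmol; O₂ fed = 1173 × 2.093 = 2455 kmol.
Fuel reacted = 0.971 × 391 → ξ = 379.7 kmol.
Outlet (n = n₀ + ν ξ):
  C₂H₄: 391 − 1(379.7) = 11.34
  O₂: 2455 − 3(379.7) = 1316
  CO₂: 0 + 2(379.7) = 759.3
  H₂O: 0 + 2(379.7) = 759.3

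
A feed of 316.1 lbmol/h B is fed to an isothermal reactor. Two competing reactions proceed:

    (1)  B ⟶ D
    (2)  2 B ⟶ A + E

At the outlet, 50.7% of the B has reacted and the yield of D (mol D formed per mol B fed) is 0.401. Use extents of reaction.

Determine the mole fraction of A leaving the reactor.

Yield of D: 1ξ₁ / 316.1 = 0.401 → ξ₁ = 126.8 lbmol/h.
Conversion of B: 1ξ₁ + 2ξ₂ = 0.507 × 316.1 = 160.3 → ξ₂ = 16.75 lbmol/h.
Outlet amounts (n = n₀ + Σ ν·ξ):
  B: 316.1 − 1(126.8) − 2(16.75) = 155.8
  D: 0 + 1(126.8) = 126.8
  A: 0 + 1(16.75) = 16.75
  E: 0 + 1(16.75) = 16.75
Total out = 316.1 lbmol/h; y_A = 16.75 / 316.1 = 0.053.

0.053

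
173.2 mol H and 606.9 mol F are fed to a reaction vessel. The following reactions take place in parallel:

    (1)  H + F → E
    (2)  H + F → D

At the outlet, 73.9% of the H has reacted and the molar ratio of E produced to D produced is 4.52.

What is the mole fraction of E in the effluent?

Conversion of H: H consumed = 0.739 × 173.2 = 128 mol = 1ξ₁ + 1ξ₂.
Selectivity: 1ξ₁ / (1ξ₂) = 4.52 → ξ₁ = 4.52 ξ₂.
Substitute: (1·4.52 + 1) ξ₂ = 128 → ξ₂ = 23.19 mol, ξ₁ = 104.8 mol.
Outlet amounts (n = n₀ + Σ ν·ξ):
  H: 173.2 − 1(104.8) − 1(23.19) = 45.21
  F: 606.9 − 1(104.8) − 1(23.19) = 478.9
  E: 0 + 1(104.8) = 104.8
  D: 0 + 1(23.19) = 23.19
Total out = 652.1 mol; y_E = 104.8 / 652.1 = 0.1607.

0.161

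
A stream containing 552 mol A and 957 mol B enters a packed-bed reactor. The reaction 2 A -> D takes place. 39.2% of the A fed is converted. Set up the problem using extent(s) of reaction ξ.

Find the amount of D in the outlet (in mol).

A reacted = 0.392 × 552 = 216.4 mol; ν_A = −2, so ξ = 216.4/2 = 108.2 mol.
Outlet amounts (n = n₀ + ν ξ):
  A: 552 − 2(108.2) = 335.6
  D: 0 + 1(108.2) = 108.2
  B: 957 (inert)

108 mol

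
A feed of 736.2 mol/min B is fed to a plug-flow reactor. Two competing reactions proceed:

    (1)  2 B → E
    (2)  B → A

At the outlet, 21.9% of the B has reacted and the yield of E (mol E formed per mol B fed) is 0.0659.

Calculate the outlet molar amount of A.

64.2 mol/min

Yield of E: 1ξ₁ / 736.2 = 0.0659 → ξ₁ = 48.52 mol/min.
Conversion of B: 2ξ₁ + 1ξ₂ = 0.219 × 736.2 = 161.2 → ξ₂ = 64.2 mol/min.
Outlet amounts (n = n₀ + Σ ν·ξ):
  B: 736.2 − 2(48.52) − 1(64.2) = 575
  E: 0 + 1(48.52) = 48.52
  A: 0 + 1(64.2) = 64.2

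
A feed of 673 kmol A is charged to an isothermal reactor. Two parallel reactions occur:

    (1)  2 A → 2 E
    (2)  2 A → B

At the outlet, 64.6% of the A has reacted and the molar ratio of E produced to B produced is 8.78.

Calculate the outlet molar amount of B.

40.3 kmol

Conversion of A: A consumed = 0.646 × 673 = 434.8 kmol = 2ξ₁ + 2ξ₂.
Selectivity: 2ξ₁ / (1ξ₂) = 8.78 → ξ₁ = 4.39 ξ₂.
Substitute: (2·4.39 + 2) ξ₂ = 434.8 → ξ₂ = 40.33 kmol, ξ₁ = 177 kmol.
Outlet amounts (n = n₀ + Σ ν·ξ):
  A: 673 − 2(177) − 2(40.33) = 238.2
  E: 0 + 2(177) = 354.1
  B: 0 + 1(40.33) = 40.33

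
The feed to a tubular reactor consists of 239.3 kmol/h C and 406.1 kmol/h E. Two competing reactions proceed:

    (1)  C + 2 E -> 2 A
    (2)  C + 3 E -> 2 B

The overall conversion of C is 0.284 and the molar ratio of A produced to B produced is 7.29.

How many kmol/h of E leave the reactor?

262 kmol/h

Conversion of C: C consumed = 0.284 × 239.3 = 67.96 kmol/h = 1ξ₁ + 1ξ₂.
Selectivity: 2ξ₁ / (2ξ₂) = 7.29 → ξ₁ = 7.29 ξ₂.
Substitute: (1·7.29 + 1) ξ₂ = 67.96 → ξ₂ = 8.198 kmol/h, ξ₁ = 59.76 kmol/h.
Outlet amounts (n = n₀ + Σ ν·ξ):
  C: 239.3 − 1(59.76) − 1(8.198) = 171.3
  E: 406.1 − 2(59.76) − 3(8.198) = 262
  A: 0 + 2(59.76) = 119.5
  B: 0 + 2(8.198) = 16.4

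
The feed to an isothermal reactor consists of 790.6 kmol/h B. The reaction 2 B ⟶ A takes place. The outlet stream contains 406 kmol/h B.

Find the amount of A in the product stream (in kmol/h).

For B: n = n₀ − 2ξ → 406 = 790.6 − 2ξ, giving ξ = 192.3 kmol/h.
Outlet amounts (n = n₀ + ν ξ):
  B: 790.6 − 2(192.3) = 406
  A: 0 + 1(192.3) = 192.3

192 kmol/h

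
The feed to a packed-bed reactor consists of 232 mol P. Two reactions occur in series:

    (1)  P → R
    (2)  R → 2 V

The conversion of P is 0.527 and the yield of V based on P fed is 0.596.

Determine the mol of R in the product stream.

53.1 mol

Conversion of P: P consumed = 1ξ₁ = 0.527 × 232 → ξ₁ = 122.3 mol.
Yield of V: 2ξ₂ / 232 = 0.596 → ξ₂ = 69.14 mol.
Outlet amounts (n = n₀ + Σ ν·ξ):
  P: 232 − 1(122.3) = 109.7
  R: 0 + 1(122.3) − 1(69.14) = 53.13
  V: 0 + 2(69.14) = 138.3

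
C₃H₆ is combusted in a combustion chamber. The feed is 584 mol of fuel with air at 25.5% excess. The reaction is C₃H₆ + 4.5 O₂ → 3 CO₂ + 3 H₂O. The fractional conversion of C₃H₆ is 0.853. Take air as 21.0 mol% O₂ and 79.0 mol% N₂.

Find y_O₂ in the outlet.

Stoichiometric O₂ = 4.5 × 584 = 2628 mol; O₂ fed = 2628 × 1.255 = 3298 mol.
N₂ fed = 3298 × 79/21 = 12410 mol.
Fuel reacted = 0.853 × 584 → ξ = 498.2 mol.
Outlet (n = n₀ + ν ξ):
  C₃H₆: 584 − 1(498.2) = 85.85
  O₂: 3298 − 4.5(498.2) = 1056
  N₂: 12410 (inert)
  CO₂: 0 + 3(498.2) = 1494
  H₂O: 0 + 3(498.2) = 1494
Total out = 16540 mol; y_O₂ = 1056 / 16540 = 0.06388.

0.0639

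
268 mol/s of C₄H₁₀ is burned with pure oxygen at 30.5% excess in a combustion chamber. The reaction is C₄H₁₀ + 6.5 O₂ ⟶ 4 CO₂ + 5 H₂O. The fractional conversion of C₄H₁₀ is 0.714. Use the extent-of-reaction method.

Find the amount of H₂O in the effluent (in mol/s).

Stoichiometric O₂ = 6.5 × 268 = 1742 mol/s; O₂ fed = 1742 × 1.305 = 2273 mol/s.
Fuel reacted = 0.714 × 268 → ξ = 191.4 mol/s.
Outlet (n = n₀ + ν ξ):
  C₄H₁₀: 268 − 1(191.4) = 76.65
  O₂: 2273 − 6.5(191.4) = 1030
  CO₂: 0 + 4(191.4) = 765.4
  H₂O: 0 + 5(191.4) = 956.8

957 mol/s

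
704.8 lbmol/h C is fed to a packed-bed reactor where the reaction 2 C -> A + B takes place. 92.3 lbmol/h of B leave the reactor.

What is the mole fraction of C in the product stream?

For B: n = n₀ + 1ξ → 92.3 = 0 + 1ξ, giving ξ = 92.3 lbmol/h.
Outlet amounts (n = n₀ + ν ξ):
  C: 704.8 − 2(92.3) = 520.2
  A: 0 + 1(92.3) = 92.3
  B: 0 + 1(92.3) = 92.3
Total out = 704.8 lbmol/h; y_C = 520.2 / 704.8 = 0.7381.

0.738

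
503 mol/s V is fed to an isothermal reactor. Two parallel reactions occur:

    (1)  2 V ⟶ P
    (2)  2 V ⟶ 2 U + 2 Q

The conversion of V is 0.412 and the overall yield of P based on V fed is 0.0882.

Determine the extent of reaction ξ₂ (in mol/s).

Yield of P: 1ξ₁ / 503 = 0.0882 → ξ₁ = 44.36 mol/s.
Conversion of V: 2ξ₁ + 2ξ₂ = 0.412 × 503 = 207.2 → ξ₂ = 59.25 mol/s.
Outlet amounts (n = n₀ + Σ ν·ξ):
  V: 503 − 2(44.36) − 2(59.25) = 295.8
  P: 0 + 1(44.36) = 44.36
  U: 0 + 2(59.25) = 118.5
  Q: 0 + 2(59.25) = 118.5

ξ₂ = 59.3 mol/s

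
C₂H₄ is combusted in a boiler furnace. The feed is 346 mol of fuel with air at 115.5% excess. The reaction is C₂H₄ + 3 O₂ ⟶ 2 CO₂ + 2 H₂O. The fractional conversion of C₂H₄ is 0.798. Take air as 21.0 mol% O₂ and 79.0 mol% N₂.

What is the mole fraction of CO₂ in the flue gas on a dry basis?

0.0529

Stoichiometric O₂ = 3 × 346 = 1038 mol; O₂ fed = 1038 × 2.155 = 2237 mol.
N₂ fed = 2237 × 79/21 = 8415 mol.
Fuel reacted = 0.798 × 346 → ξ = 276.1 mol.
Outlet (n = n₀ + ν ξ):
  C₂H₄: 346 − 1(276.1) = 69.89
  O₂: 2237 − 3(276.1) = 1409
  N₂: 8415 (inert)
  CO₂: 0 + 2(276.1) = 552.2
  H₂O: 0 + 2(276.1) = 552.2
Dry total = 10450 mol; y_CO₂ (dry) = 552.2 / 10450 = 0.05287.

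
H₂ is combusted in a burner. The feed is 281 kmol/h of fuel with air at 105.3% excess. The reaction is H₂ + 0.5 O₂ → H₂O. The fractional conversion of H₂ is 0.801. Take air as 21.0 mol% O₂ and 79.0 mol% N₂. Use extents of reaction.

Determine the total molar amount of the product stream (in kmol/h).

1540 kmol/h

Stoichiometric O₂ = 0.5 × 281 = 140.5 kmol/h; O₂ fed = 140.5 × 2.053 = 288.4 kmol/h.
N₂ fed = 288.4 × 79/21 = 1085 kmol/h.
Fuel reacted = 0.801 × 281 → ξ = 225.1 kmol/h.
Outlet (n = n₀ + ν ξ):
  H₂: 281 − 1(225.1) = 55.92
  O₂: 288.4 − 0.5(225.1) = 175.9
  N₂: 1085 (inert)
  H₂O: 0 + 1(225.1) = 225.1
Total out = 55.92 + 175.9 + 1085 + 225.1 = 1542 kmol/h.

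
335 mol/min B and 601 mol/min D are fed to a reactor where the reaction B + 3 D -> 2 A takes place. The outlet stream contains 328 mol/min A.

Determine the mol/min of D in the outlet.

109 mol/min

For A: n = n₀ + 2ξ → 328 = 0 + 2ξ, giving ξ = 164 mol/min.
Outlet amounts (n = n₀ + ν ξ):
  B: 335 − 1(164) = 171
  D: 601 − 3(164) = 109
  A: 0 + 2(164) = 328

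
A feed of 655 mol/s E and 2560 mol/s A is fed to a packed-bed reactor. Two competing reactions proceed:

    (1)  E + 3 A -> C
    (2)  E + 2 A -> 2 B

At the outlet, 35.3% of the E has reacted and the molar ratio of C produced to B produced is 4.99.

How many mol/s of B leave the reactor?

Conversion of E: E consumed = 0.353 × 655 = 231.2 mol/s = 1ξ₁ + 1ξ₂.
Selectivity: 1ξ₁ / (2ξ₂) = 4.99 → ξ₁ = 9.98 ξ₂.
Substitute: (1·9.98 + 1) ξ₂ = 231.2 → ξ₂ = 21.06 mol/s, ξ₁ = 210.2 mol/s.
Outlet amounts (n = n₀ + Σ ν·ξ):
  E: 655 − 1(210.2) − 1(21.06) = 423.8
  A: 2560 − 3(210.2) − 2(21.06) = 1887
  C: 0 + 1(210.2) = 210.2
  B: 0 + 2(21.06) = 42.12

42.1 mol/s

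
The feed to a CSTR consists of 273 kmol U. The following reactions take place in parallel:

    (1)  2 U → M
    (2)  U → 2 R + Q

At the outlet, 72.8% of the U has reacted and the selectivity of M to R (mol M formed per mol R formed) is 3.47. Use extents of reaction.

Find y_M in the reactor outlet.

Conversion of U: U consumed = 0.728 × 273 = 198.7 kmol = 2ξ₁ + 1ξ₂.
Selectivity: 1ξ₁ / (2ξ₂) = 3.47 → ξ₁ = 6.94 ξ₂.
Substitute: (2·6.94 + 1) ξ₂ = 198.7 → ξ₂ = 13.36 kmol, ξ₁ = 92.69 kmol.
Outlet amounts (n = n₀ + Σ ν·ξ):
  U: 273 − 2(92.69) − 1(13.36) = 74.26
  M: 0 + 1(92.69) = 92.69
  R: 0 + 2(13.36) = 26.71
  Q: 0 + 1(13.36) = 13.36
Total out = 207 kmol; y_M = 92.69 / 207 = 0.4478.

0.448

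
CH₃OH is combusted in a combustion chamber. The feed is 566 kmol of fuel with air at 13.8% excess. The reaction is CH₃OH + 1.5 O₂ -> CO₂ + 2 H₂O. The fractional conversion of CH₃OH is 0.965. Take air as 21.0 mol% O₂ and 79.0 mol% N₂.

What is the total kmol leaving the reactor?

5440 kmol

Stoichiometric O₂ = 1.5 × 566 = 849 kmol; O₂ fed = 849 × 1.138 = 966.2 kmol.
N₂ fed = 966.2 × 79/21 = 3635 kmol.
Fuel reacted = 0.965 × 566 → ξ = 546.2 kmol.
Outlet (n = n₀ + ν ξ):
  CH₃OH: 566 − 1(546.2) = 19.81
  O₂: 966.2 − 1.5(546.2) = 146.9
  N₂: 3635 (inert)
  CO₂: 0 + 1(546.2) = 546.2
  H₂O: 0 + 2(546.2) = 1092
Total out = 19.81 + 146.9 + 3635 + 546.2 + 1092 = 5440 kmol.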